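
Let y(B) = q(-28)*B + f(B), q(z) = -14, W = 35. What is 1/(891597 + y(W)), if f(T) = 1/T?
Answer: 35/31188746 ≈ 1.1222e-6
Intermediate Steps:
y(B) = 1/B - 14*B (y(B) = -14*B + 1/B = 1/B - 14*B)
1/(891597 + y(W)) = 1/(891597 + (1/35 - 14*35)) = 1/(891597 + (1/35 - 490)) = 1/(891597 - 17149/35) = 1/(31188746/35) = 35/31188746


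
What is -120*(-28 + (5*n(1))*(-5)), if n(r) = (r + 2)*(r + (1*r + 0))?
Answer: 21360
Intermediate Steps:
n(r) = 2*r*(2 + r) (n(r) = (2 + r)*(r + (r + 0)) = (2 + r)*(r + r) = (2 + r)*(2*r) = 2*r*(2 + r))
-120*(-28 + (5*n(1))*(-5)) = -120*(-28 + (5*(2*1*(2 + 1)))*(-5)) = -120*(-28 + (5*(2*1*3))*(-5)) = -120*(-28 + (5*6)*(-5)) = -120*(-28 + 30*(-5)) = -120*(-28 - 150) = -120*(-178) = 21360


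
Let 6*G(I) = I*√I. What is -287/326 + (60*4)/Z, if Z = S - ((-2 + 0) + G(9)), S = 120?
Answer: 17807/15322 ≈ 1.1622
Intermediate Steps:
G(I) = I^(3/2)/6 (G(I) = (I*√I)/6 = I^(3/2)/6)
Z = 235/2 (Z = 120 - ((-2 + 0) + 9^(3/2)/6) = 120 - (-2 + (⅙)*27) = 120 - (-2 + 9/2) = 120 - 1*5/2 = 120 - 5/2 = 235/2 ≈ 117.50)
-287/326 + (60*4)/Z = -287/326 + (60*4)/(235/2) = -287*1/326 + 240*(2/235) = -287/326 + 96/47 = 17807/15322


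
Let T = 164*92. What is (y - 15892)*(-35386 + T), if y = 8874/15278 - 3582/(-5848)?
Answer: 211901559447975/656954 ≈ 3.2255e+8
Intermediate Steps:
T = 15088
y = 26655237/22336436 (y = 8874*(1/15278) - 3582*(-1/5848) = 4437/7639 + 1791/2924 = 26655237/22336436 ≈ 1.1934)
(y - 15892)*(-35386 + T) = (26655237/22336436 - 15892)*(-35386 + 15088) = -354943985675/22336436*(-20298) = 211901559447975/656954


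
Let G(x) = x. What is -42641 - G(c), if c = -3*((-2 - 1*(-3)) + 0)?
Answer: -42638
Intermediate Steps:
c = -3 (c = -3*((-2 + 3) + 0) = -3*(1 + 0) = -3*1 = -3)
-42641 - G(c) = -42641 - 1*(-3) = -42641 + 3 = -42638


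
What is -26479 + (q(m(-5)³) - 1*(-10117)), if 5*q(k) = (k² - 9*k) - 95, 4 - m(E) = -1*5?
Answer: 88595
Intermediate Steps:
m(E) = 9 (m(E) = 4 - (-1)*5 = 4 - 1*(-5) = 4 + 5 = 9)
q(k) = -19 - 9*k/5 + k²/5 (q(k) = ((k² - 9*k) - 95)/5 = (-95 + k² - 9*k)/5 = -19 - 9*k/5 + k²/5)
-26479 + (q(m(-5)³) - 1*(-10117)) = -26479 + ((-19 - 9/5*9³ + (9³)²/5) - 1*(-10117)) = -26479 + ((-19 - 9/5*729 + (⅕)*729²) + 10117) = -26479 + ((-19 - 6561/5 + (⅕)*531441) + 10117) = -26479 + ((-19 - 6561/5 + 531441/5) + 10117) = -26479 + (104957 + 10117) = -26479 + 115074 = 88595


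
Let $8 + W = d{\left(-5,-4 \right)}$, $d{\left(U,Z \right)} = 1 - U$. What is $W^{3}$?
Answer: $-8$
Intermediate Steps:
$W = -2$ ($W = -8 + \left(1 - -5\right) = -8 + \left(1 + 5\right) = -8 + 6 = -2$)
$W^{3} = \left(-2\right)^{3} = -8$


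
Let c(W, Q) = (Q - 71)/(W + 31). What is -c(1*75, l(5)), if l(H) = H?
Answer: 33/53 ≈ 0.62264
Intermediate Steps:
c(W, Q) = (-71 + Q)/(31 + W)
-c(1*75, l(5)) = -(-71 + 5)/(31 + 1*75) = -(-66)/(31 + 75) = -(-66)/106 = -1*(-33/53) = 33/53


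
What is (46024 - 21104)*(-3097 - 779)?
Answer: -96589920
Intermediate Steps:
(46024 - 21104)*(-3097 - 779) = 24920*(-3876) = -96589920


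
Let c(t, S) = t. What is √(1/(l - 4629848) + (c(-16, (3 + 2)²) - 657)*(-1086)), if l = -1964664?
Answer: √1986507607559840995/1648628 ≈ 854.91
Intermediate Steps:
√(1/(l - 4629848) + (c(-16, (3 + 2)²) - 657)*(-1086)) = √(1/(-1964664 - 4629848) + (-16 - 657)*(-1086)) = √(1/(-6594512) - 673*(-1086)) = √(-1/6594512 + 730878) = √(4819783741535/6594512) = √1986507607559840995/1648628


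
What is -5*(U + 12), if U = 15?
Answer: -135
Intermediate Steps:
-5*(U + 12) = -5*(15 + 12) = -5*27 = -135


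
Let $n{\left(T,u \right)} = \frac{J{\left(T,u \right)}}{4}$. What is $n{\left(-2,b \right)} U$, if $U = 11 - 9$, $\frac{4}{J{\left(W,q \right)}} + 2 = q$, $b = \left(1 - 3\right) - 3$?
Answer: $- \frac{2}{7} \approx -0.28571$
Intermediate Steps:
$b = -5$ ($b = -2 - 3 = -5$)
$J{\left(W,q \right)} = \frac{4}{-2 + q}$
$n{\left(T,u \right)} = \frac{1}{-2 + u}$ ($n{\left(T,u \right)} = \frac{4 \frac{1}{-2 + u}}{4} = \frac{4}{-2 + u} \frac{1}{4} = \frac{1}{-2 + u}$)
$U = 2$
$n{\left(-2,b \right)} U = \frac{1}{-2 - 5} \cdot 2 = \frac{1}{-7} \cdot 2 = \left(- \frac{1}{7}\right) 2 = - \frac{2}{7}$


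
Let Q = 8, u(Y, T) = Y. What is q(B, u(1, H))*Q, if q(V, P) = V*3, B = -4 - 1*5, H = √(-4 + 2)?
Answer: -216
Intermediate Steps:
H = I*√2 (H = √(-2) = I*√2 ≈ 1.4142*I)
B = -9 (B = -4 - 5 = -9)
q(V, P) = 3*V
q(B, u(1, H))*Q = (3*(-9))*8 = -27*8 = -216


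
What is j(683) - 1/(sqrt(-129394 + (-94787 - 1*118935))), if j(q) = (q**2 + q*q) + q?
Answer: 933661 + I*sqrt(1059)/19062 ≈ 9.3366e+5 + 0.0017072*I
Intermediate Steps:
j(q) = q + 2*q**2 (j(q) = (q**2 + q**2) + q = 2*q**2 + q = q + 2*q**2)
j(683) - 1/(sqrt(-129394 + (-94787 - 1*118935))) = 683*(1 + 2*683) - 1/(sqrt(-129394 + (-94787 - 1*118935))) = 683*(1 + 1366) - 1/(sqrt(-129394 + (-94787 - 118935))) = 683*1367 - 1/(sqrt(-129394 - 213722)) = 933661 - 1/(sqrt(-343116)) = 933661 - 1/(18*I*sqrt(1059)) = 933661 - (-1)*I*sqrt(1059)/19062 = 933661 + I*sqrt(1059)/19062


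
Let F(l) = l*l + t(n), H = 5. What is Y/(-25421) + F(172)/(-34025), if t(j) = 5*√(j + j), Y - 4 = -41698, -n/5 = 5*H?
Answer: 666583486/864949525 - I*√10/1361 ≈ 0.77066 - 0.0023235*I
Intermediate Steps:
n = -125 (n = -25*5 = -5*25 = -125)
Y = -41694 (Y = 4 - 41698 = -41694)
t(j) = 5*√2*√j (t(j) = 5*√(2*j) = 5*(√2*√j) = 5*√2*√j)
F(l) = l² + 25*I*√10 (F(l) = l*l + 5*√2*√(-125) = l² + 5*√2*(5*I*√5) = l² + 25*I*√10)
Y/(-25421) + F(172)/(-34025) = -41694/(-25421) + (172² + 25*I*√10)/(-34025) = -41694*(-1/25421) + (29584 + 25*I*√10)*(-1/34025) = 41694/25421 + (-29584/34025 - I*√10/1361) = 666583486/864949525 - I*√10/1361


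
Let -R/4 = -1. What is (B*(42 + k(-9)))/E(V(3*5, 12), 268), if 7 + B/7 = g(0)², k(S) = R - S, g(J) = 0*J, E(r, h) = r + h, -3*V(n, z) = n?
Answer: -2695/263 ≈ -10.247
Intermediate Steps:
R = 4 (R = -4*(-1) = 4)
V(n, z) = -n/3
E(r, h) = h + r
g(J) = 0
k(S) = 4 - S
B = -49 (B = -49 + 7*0² = -49 + 7*0 = -49 + 0 = -49)
(B*(42 + k(-9)))/E(V(3*5, 12), 268) = (-49*(42 + (4 - 1*(-9))))/(268 - 5) = (-49*(42 + (4 + 9)))/(268 - ⅓*15) = (-49*(42 + 13))/(268 - 5) = -49*55/263 = -2695*1/263 = -2695/263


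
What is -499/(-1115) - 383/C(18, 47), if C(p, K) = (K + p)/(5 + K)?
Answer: -341137/1115 ≈ -305.95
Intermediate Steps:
C(p, K) = (K + p)/(5 + K)
-499/(-1115) - 383/C(18, 47) = -499/(-1115) - 383*(5 + 47)/(47 + 18) = -499*(-1/1115) - 383/(65/52) = 499/1115 - 383/((1/52)*65) = 499/1115 - 383/5/4 = 499/1115 - 383*⅘ = 499/1115 - 1532/5 = -341137/1115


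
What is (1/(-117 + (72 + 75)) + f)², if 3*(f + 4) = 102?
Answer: 811801/900 ≈ 902.00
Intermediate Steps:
f = 30 (f = -4 + (⅓)*102 = -4 + 34 = 30)
(1/(-117 + (72 + 75)) + f)² = (1/(-117 + (72 + 75)) + 30)² = (1/(-117 + 147) + 30)² = (1/30 + 30)² = (901/30)² = 811801/900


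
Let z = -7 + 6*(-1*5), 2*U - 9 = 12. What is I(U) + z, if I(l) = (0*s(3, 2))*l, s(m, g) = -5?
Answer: -37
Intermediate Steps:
U = 21/2 (U = 9/2 + (½)*12 = 9/2 + 6 = 21/2 ≈ 10.500)
I(l) = 0 (I(l) = (0*(-5))*l = 0*l = 0)
z = -37 (z = -7 + 6*(-5) = -7 - 30 = -37)
I(U) + z = 0 - 37 = -37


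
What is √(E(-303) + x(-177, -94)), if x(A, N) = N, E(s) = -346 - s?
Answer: I*√137 ≈ 11.705*I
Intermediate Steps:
√(E(-303) + x(-177, -94)) = √((-346 - 1*(-303)) - 94) = √((-346 + 303) - 94) = √(-43 - 94) = √(-137) = I*√137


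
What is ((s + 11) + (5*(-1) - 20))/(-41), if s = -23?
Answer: 37/41 ≈ 0.90244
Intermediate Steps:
((s + 11) + (5*(-1) - 20))/(-41) = ((-23 + 11) + (5*(-1) - 20))/(-41) = (-12 + (-5 - 20))*(-1/41) = (-12 - 25)*(-1/41) = -37*(-1/41) = 37/41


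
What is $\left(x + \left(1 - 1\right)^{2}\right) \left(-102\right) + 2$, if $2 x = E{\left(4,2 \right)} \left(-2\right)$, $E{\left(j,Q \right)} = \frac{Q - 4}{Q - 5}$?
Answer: $70$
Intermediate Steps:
$E{\left(j,Q \right)} = \frac{-4 + Q}{-5 + Q}$
$x = - \frac{2}{3}$ ($x = \frac{\frac{-4 + 2}{-5 + 2} \left(-2\right)}{2} = \frac{\frac{1}{-3} \left(-2\right) \left(-2\right)}{2} = \frac{\left(- \frac{1}{3}\right) \left(-2\right) \left(-2\right)}{2} = \frac{\frac{2}{3} \left(-2\right)}{2} = \frac{1}{2} \left(- \frac{4}{3}\right) = - \frac{2}{3} \approx -0.66667$)
$\left(x + \left(1 - 1\right)^{2}\right) \left(-102\right) + 2 = \left(- \frac{2}{3} + \left(1 - 1\right)^{2}\right) \left(-102\right) + 2 = \left(- \frac{2}{3} + 0^{2}\right) \left(-102\right) + 2 = \left(- \frac{2}{3} + 0\right) \left(-102\right) + 2 = \left(- \frac{2}{3}\right) \left(-102\right) + 2 = 68 + 2 = 70$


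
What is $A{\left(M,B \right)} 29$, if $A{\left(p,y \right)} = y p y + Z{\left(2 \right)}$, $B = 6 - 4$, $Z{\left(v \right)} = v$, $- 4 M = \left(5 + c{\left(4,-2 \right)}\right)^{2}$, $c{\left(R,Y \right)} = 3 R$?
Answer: $-8323$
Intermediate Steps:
$M = - \frac{289}{4}$ ($M = - \frac{\left(5 + 3 \cdot 4\right)^{2}}{4} = - \frac{\left(5 + 12\right)^{2}}{4} = - \frac{17^{2}}{4} = \left(- \frac{1}{4}\right) 289 = - \frac{289}{4} \approx -72.25$)
$B = 2$ ($B = 6 - 4 = 2$)
$A{\left(p,y \right)} = 2 + p y^{2}$ ($A{\left(p,y \right)} = y p y + 2 = p y y + 2 = p y^{2} + 2 = 2 + p y^{2}$)
$A{\left(M,B \right)} 29 = \left(2 - \frac{289 \cdot 2^{2}}{4}\right) 29 = \left(2 - 289\right) 29 = \left(-287\right) 29 = -8323$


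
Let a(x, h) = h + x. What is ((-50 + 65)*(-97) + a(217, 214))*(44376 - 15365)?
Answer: -29707264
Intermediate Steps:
((-50 + 65)*(-97) + a(217, 214))*(44376 - 15365) = ((-50 + 65)*(-97) + (214 + 217))*(44376 - 15365) = (15*(-97) + 431)*29011 = (-1455 + 431)*29011 = -1024*29011 = -29707264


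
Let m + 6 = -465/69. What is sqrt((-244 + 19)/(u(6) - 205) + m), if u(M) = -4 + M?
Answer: 4*I*sqrt(15846586)/4669 ≈ 3.4104*I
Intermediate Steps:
m = -293/23 (m = -6 - 465/69 = -6 - 465*1/69 = -6 - 155/23 = -293/23 ≈ -12.739)
sqrt((-244 + 19)/(u(6) - 205) + m) = sqrt((-244 + 19)/((-4 + 6) - 205) - 293/23) = sqrt(-225/(2 - 205) - 293/23) = sqrt(-225/(-203) - 293/23) = sqrt(-225*(-1/203) - 293/23) = sqrt(225/203 - 293/23) = sqrt(-54304/4669) = 4*I*sqrt(15846586)/4669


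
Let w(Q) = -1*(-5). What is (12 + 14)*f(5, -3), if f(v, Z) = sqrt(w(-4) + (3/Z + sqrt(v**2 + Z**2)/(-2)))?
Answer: 13*sqrt(16 - 2*sqrt(34)) ≈ 27.077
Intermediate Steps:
w(Q) = 5
f(v, Z) = sqrt(5 + 3/Z - sqrt(Z**2 + v**2)/2) (f(v, Z) = sqrt(5 + (3/Z + sqrt(v**2 + Z**2)/(-2))) = sqrt(5 + (3/Z + sqrt(Z**2 + v**2)*(-1/2))) = sqrt(5 + (3/Z - sqrt(Z**2 + v**2)/2)) = sqrt(5 + 3/Z - sqrt(Z**2 + v**2)/2))
(12 + 14)*f(5, -3) = (12 + 14)*(sqrt(20 - 2*sqrt((-3)**2 + 5**2) + 12/(-3))/2) = 26*(sqrt(20 - 2*sqrt(9 + 25) + 12*(-1/3))/2) = 26*(sqrt(20 - 2*sqrt(34) - 4)/2) = 26*(sqrt(16 - 2*sqrt(34))/2) = 13*sqrt(16 - 2*sqrt(34))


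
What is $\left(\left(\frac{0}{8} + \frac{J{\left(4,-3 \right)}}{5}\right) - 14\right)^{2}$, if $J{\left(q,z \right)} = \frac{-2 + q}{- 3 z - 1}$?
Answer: $\frac{77841}{400} \approx 194.6$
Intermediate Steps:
$J{\left(q,z \right)} = \frac{-2 + q}{-1 - 3 z}$
$\left(\left(\frac{0}{8} + \frac{J{\left(4,-3 \right)}}{5}\right) - 14\right)^{2} = \left(\left(\frac{0}{8} + \frac{\frac{1}{1 + 3 \left(-3\right)} \left(2 - 4\right)}{5}\right) - 14\right)^{2} = \left(\left(0 \cdot \frac{1}{8} + \frac{2 - 4}{1 - 9} \cdot \frac{1}{5}\right) - 14\right)^{2} = \left(\left(0 + \frac{1}{-8} \left(-2\right) \frac{1}{5}\right) - 14\right)^{2} = \left(\left(0 + \left(- \frac{1}{8}\right) \left(-2\right) \frac{1}{5}\right) - 14\right)^{2} = \left(\left(0 + \frac{1}{4} \cdot \frac{1}{5}\right) - 14\right)^{2} = \left(\left(0 + \frac{1}{20}\right) - 14\right)^{2} = \left(\frac{1}{20} - 14\right)^{2} = \left(- \frac{279}{20}\right)^{2} = \frac{77841}{400}$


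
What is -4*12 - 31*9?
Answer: -327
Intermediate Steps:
-4*12 - 31*9 = -48 - 279 = -327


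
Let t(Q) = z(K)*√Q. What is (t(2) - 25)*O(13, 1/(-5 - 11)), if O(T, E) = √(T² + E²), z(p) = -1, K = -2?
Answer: √43265*(-25 - √2)/16 ≈ -343.39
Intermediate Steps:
t(Q) = -√Q
O(T, E) = √(E² + T²)
(t(2) - 25)*O(13, 1/(-5 - 11)) = (-√2 - 25)*√((1/(-5 - 11))² + 13²) = (-25 - √2)*√((1/(-16))² + 169) = (-25 - √2)*√((-1/16)² + 169) = (-25 - √2)*√(1/256 + 169) = (-25 - √2)*√(43265/256) = (-25 - √2)*(√43265/16) = √43265*(-25 - √2)/16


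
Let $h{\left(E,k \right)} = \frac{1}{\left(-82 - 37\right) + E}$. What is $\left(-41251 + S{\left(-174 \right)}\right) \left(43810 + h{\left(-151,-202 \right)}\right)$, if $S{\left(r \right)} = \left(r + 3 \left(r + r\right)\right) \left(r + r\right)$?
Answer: $\frac{4525814010487}{270} \approx 1.6762 \cdot 10^{10}$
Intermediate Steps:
$h{\left(E,k \right)} = \frac{1}{-119 + E}$ ($h{\left(E,k \right)} = \frac{1}{\left(-82 - 37\right) + E} = \frac{1}{-119 + E}$)
$S{\left(r \right)} = 14 r^{2}$ ($S{\left(r \right)} = \left(r + 3 \cdot 2 r\right) 2 r = \left(r + 6 r\right) 2 r = 7 r 2 r = 14 r^{2}$)
$\left(-41251 + S{\left(-174 \right)}\right) \left(43810 + h{\left(-151,-202 \right)}\right) = \left(-41251 + 14 \left(-174\right)^{2}\right) \left(43810 + \frac{1}{-119 - 151}\right) = \left(-41251 + 14 \cdot 30276\right) \left(43810 + \frac{1}{-270}\right) = \left(-41251 + 423864\right) \left(43810 - \frac{1}{270}\right) = 382613 \cdot \frac{11828699}{270} = \frac{4525814010487}{270}$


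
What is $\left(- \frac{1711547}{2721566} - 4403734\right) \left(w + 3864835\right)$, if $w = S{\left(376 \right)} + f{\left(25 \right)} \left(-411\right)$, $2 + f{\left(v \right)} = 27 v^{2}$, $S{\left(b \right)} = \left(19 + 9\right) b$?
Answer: $\frac{18333777476413312520}{1360783} \approx 1.3473 \cdot 10^{13}$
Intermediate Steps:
$S{\left(b \right)} = 28 b$
$f{\left(v \right)} = -2 + 27 v^{2}$
$w = -6924275$ ($w = 28 \cdot 376 + \left(-2 + 27 \cdot 25^{2}\right) \left(-411\right) = 10528 + \left(-2 + 27 \cdot 625\right) \left(-411\right) = 10528 + \left(-2 + 16875\right) \left(-411\right) = 10528 + 16873 \left(-411\right) = 10528 - 6934803 = -6924275$)
$\left(- \frac{1711547}{2721566} - 4403734\right) \left(w + 3864835\right) = \left(- \frac{1711547}{2721566} - 4403734\right) \left(-6924275 + 3864835\right) = \left(\left(-1711547\right) \frac{1}{2721566} - 4403734\right) \left(-3059440\right) = \left(- \frac{1711547}{2721566} - 4403734\right) \left(-3059440\right) = \left(- \frac{11985054438991}{2721566}\right) \left(-3059440\right) = \frac{18333777476413312520}{1360783}$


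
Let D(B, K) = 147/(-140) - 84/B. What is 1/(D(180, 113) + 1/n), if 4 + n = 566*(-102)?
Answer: -866040/1313509 ≈ -0.65933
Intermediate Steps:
D(B, K) = -21/20 - 84/B (D(B, K) = 147*(-1/140) - 84/B = -21/20 - 84/B)
n = -57736 (n = -4 + 566*(-102) = -4 - 57732 = -57736)
1/(D(180, 113) + 1/n) = 1/((-21/20 - 84/180) + 1/(-57736)) = 1/((-21/20 - 84*1/180) - 1/57736) = 1/((-21/20 - 7/15) - 1/57736) = 1/(-91/60 - 1/57736) = 1/(-1313509/866040) = -866040/1313509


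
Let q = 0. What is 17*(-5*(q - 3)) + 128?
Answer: 383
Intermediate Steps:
17*(-5*(q - 3)) + 128 = 17*(-5*(0 - 3)) + 128 = 17*(-5*(-3)) + 128 = 17*15 + 128 = 255 + 128 = 383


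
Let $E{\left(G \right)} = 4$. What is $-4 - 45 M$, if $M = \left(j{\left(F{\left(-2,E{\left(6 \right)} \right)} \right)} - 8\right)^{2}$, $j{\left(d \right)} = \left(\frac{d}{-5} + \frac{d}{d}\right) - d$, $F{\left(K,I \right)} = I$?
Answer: $- \frac{31349}{5} \approx -6269.8$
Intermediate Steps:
$j{\left(d \right)} = 1 - \frac{6 d}{5}$ ($j{\left(d \right)} = \left(d \left(- \frac{1}{5}\right) + 1\right) - d = \left(- \frac{d}{5} + 1\right) - d = \left(1 - \frac{d}{5}\right) - d = 1 - \frac{6 d}{5}$)
$M = \frac{3481}{25}$ ($M = \left(\left(1 - \frac{24}{5}\right) - 8\right)^{2} = \left(- \frac{19}{5} - 8\right)^{2} = \left(- \frac{59}{5}\right)^{2} = \frac{3481}{25} \approx 139.24$)
$-4 - 45 M = -4 - \frac{31329}{5} = - \frac{31349}{5}$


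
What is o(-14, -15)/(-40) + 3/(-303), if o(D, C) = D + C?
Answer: 2889/4040 ≈ 0.71510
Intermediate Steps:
o(D, C) = C + D
o(-14, -15)/(-40) + 3/(-303) = (-15 - 14)/(-40) + 3/(-303) = -29*(-1/40) + 3*(-1/303) = 29/40 - 1/101 = 2889/4040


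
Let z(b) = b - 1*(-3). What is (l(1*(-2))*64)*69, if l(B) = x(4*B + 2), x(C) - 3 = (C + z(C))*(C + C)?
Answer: 490176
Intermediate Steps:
z(b) = 3 + b (z(b) = b + 3 = 3 + b)
x(C) = 3 + 2*C*(3 + 2*C) (x(C) = 3 + (C + (3 + C))*(C + C) = 3 + (3 + 2*C)*(2*C) = 3 + 2*C*(3 + 2*C))
l(B) = 15 + 4*(2 + 4*B)**2 + 24*B (l(B) = 3 + 4*(4*B + 2)**2 + 6*(4*B + 2) = 3 + 4*(2 + 4*B)**2 + 6*(2 + 4*B) = 3 + 4*(2 + 4*B)**2 + (12 + 24*B) = 15 + 4*(2 + 4*B)**2 + 24*B)
(l(1*(-2))*64)*69 = ((31 + 64*(1*(-2))**2 + 88*(1*(-2)))*64)*69 = ((31 + 64*(-2)**2 + 88*(-2))*64)*69 = ((31 + 64*4 - 176)*64)*69 = ((31 + 256 - 176)*64)*69 = (111*64)*69 = 7104*69 = 490176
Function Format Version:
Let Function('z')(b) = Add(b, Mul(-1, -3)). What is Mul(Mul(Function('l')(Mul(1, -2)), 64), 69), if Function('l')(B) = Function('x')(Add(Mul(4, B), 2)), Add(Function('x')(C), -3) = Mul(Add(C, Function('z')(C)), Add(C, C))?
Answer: 490176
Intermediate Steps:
Function('z')(b) = Add(3, b) (Function('z')(b) = Add(b, 3) = Add(3, b))
Function('x')(C) = Add(3, Mul(2, C, Add(3, Mul(2, C)))) (Function('x')(C) = Add(3, Mul(Add(C, Add(3, C)), Add(C, C))) = Add(3, Mul(Add(3, Mul(2, C)), Mul(2, C))) = Add(3, Mul(2, C, Add(3, Mul(2, C)))))
Function('l')(B) = Add(15, Mul(4, Pow(Add(2, Mul(4, B)), 2)), Mul(24, B)) (Function('l')(B) = Add(3, Mul(4, Pow(Add(Mul(4, B), 2), 2)), Mul(6, Add(Mul(4, B), 2))) = Add(3, Mul(4, Pow(Add(2, Mul(4, B)), 2)), Mul(6, Add(2, Mul(4, B)))) = Add(3, Mul(4, Pow(Add(2, Mul(4, B)), 2)), Add(12, Mul(24, B))) = Add(15, Mul(4, Pow(Add(2, Mul(4, B)), 2)), Mul(24, B)))
Mul(Mul(Function('l')(Mul(1, -2)), 64), 69) = Mul(Mul(Add(31, Mul(64, Pow(Mul(1, -2), 2)), Mul(88, Mul(1, -2))), 64), 69) = Mul(Mul(Add(31, Mul(64, Pow(-2, 2)), Mul(88, -2)), 64), 69) = Mul(Mul(Add(31, Mul(64, 4), -176), 64), 69) = Mul(Mul(Add(31, 256, -176), 64), 69) = Mul(Mul(111, 64), 69) = Mul(7104, 69) = 490176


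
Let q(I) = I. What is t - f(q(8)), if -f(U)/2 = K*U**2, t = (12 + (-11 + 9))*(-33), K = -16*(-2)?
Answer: 3766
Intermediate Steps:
K = 32
t = -330 (t = (12 - 2)*(-33) = 10*(-33) = -330)
f(U) = -64*U**2
t - f(q(8)) = -330 - (-64)*8**2 = -330 - (-64)*64 = -330 - 1*(-4096) = -330 + 4096 = 3766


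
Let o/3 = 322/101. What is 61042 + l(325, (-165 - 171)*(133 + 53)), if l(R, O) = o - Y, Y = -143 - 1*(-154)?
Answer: 6165097/101 ≈ 61041.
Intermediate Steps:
o = 966/101 (o = 3*(322/101) = 966/101 ≈ 9.5644)
Y = 11 (Y = -143 + 154 = 11)
l(R, O) = -145/101 (l(R, O) = 966/101 - 1*11 = 966/101 - 11 = -145/101)
61042 + l(325, (-165 - 171)*(133 + 53)) = 61042 - 145/101 = 6165097/101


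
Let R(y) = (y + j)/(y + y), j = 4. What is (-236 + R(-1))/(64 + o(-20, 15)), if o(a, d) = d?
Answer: -475/158 ≈ -3.0063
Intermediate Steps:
R(y) = (4 + y)/(2*y) (R(y) = (y + 4)/(y + y) = (4 + y)/((2*y)) = (4 + y)*(1/(2*y)) = (4 + y)/(2*y))
(-236 + R(-1))/(64 + o(-20, 15)) = (-236 + (1/2)*(4 - 1)/(-1))/(64 + 15) = (-236 + (1/2)*(-1)*3)/79 = (-236 - 3/2)*(1/79) = -475/2*1/79 = -475/158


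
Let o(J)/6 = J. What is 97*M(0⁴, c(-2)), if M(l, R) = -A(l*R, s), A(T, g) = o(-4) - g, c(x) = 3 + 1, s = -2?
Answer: 2134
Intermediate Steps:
o(J) = 6*J
c(x) = 4
A(T, g) = -24 - g (A(T, g) = 6*(-4) - g = -24 - g)
M(l, R) = 22 (M(l, R) = -(-24 - 1*(-2)) = -(-24 + 2) = -1*(-22) = 22)
97*M(0⁴, c(-2)) = 97*22 = 2134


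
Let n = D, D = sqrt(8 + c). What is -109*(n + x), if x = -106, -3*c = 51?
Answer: 11554 - 327*I ≈ 11554.0 - 327.0*I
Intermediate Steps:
c = -17 (c = -1/3*51 = -17)
D = 3*I (D = sqrt(8 - 17) = sqrt(-9) = 3*I ≈ 3.0*I)
n = 3*I ≈ 3.0*I
-109*(n + x) = -109*(3*I - 106) = -109*(-106 + 3*I) = 11554 - 327*I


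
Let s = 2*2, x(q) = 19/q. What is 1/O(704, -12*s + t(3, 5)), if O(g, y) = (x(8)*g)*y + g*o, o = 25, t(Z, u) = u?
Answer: -1/54296 ≈ -1.8418e-5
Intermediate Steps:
s = 4
O(g, y) = 25*g + 19*g*y/8 (O(g, y) = ((19/8)*g)*y + g*25 = ((19*(1/8))*g)*y + 25*g = (19*g/8)*y + 25*g = 19*g*y/8 + 25*g = 25*g + 19*g*y/8)
1/O(704, -12*s + t(3, 5)) = 1/((1/8)*704*(200 + 19*(-12*4 + 5))) = 1/((1/8)*704*(200 + 19*(-48 + 5))) = 1/((1/8)*704*(200 + 19*(-43))) = 1/((1/8)*704*(200 - 817)) = 1/((1/8)*704*(-617)) = 1/(-54296) = -1/54296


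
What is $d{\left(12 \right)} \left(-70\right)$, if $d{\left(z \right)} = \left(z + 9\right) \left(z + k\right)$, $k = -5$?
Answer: $-10290$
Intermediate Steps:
$d{\left(z \right)} = \left(-5 + z\right) \left(9 + z\right)$ ($d{\left(z \right)} = \left(z + 9\right) \left(z - 5\right) = \left(9 + z\right) \left(-5 + z\right) = \left(-5 + z\right) \left(9 + z\right)$)
$d{\left(12 \right)} \left(-70\right) = \left(-45 + 12^{2} + 4 \cdot 12\right) \left(-70\right) = \left(-45 + 144 + 48\right) \left(-70\right) = 147 \left(-70\right) = -10290$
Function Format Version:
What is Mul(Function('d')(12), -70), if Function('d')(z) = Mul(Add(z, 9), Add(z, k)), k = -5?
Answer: -10290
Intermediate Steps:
Function('d')(z) = Mul(Add(-5, z), Add(9, z)) (Function('d')(z) = Mul(Add(z, 9), Add(z, -5)) = Mul(Add(9, z), Add(-5, z)) = Mul(Add(-5, z), Add(9, z)))
Mul(Function('d')(12), -70) = Mul(Add(-45, Pow(12, 2), Mul(4, 12)), -70) = Mul(Add(-45, 144, 48), -70) = Mul(147, -70) = -10290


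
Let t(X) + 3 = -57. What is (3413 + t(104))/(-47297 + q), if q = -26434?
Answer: -479/10533 ≈ -0.045476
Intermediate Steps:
t(X) = -60 (t(X) = -3 - 57 = -60)
(3413 + t(104))/(-47297 + q) = (3413 - 60)/(-47297 - 26434) = 3353/(-73731) = 3353*(-1/73731) = -479/10533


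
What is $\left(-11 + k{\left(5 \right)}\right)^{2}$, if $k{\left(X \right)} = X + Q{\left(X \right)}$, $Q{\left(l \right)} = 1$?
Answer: $25$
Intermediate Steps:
$k{\left(X \right)} = 1 + X$ ($k{\left(X \right)} = X + 1 = 1 + X$)
$\left(-11 + k{\left(5 \right)}\right)^{2} = \left(-11 + \left(1 + 5\right)\right)^{2} = \left(-11 + 6\right)^{2} = \left(-5\right)^{2} = 25$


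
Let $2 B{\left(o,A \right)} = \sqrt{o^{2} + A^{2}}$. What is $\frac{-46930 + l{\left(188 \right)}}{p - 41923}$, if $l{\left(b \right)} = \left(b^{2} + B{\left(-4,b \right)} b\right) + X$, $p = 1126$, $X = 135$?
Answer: $\frac{3817}{13599} - \frac{376 \sqrt{2210}}{40797} \approx -0.15258$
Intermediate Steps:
$B{\left(o,A \right)} = \frac{\sqrt{A^{2} + o^{2}}}{2}$ ($B{\left(o,A \right)} = \frac{\sqrt{o^{2} + A^{2}}}{2} = \frac{\sqrt{A^{2} + o^{2}}}{2}$)
$l{\left(b \right)} = 135 + b^{2} + \frac{b \sqrt{16 + b^{2}}}{2}$ ($l{\left(b \right)} = \left(b^{2} + \frac{\sqrt{b^{2} + \left(-4\right)^{2}}}{2} b\right) + 135 = \left(b^{2} + \frac{\sqrt{b^{2} + 16}}{2} b\right) + 135 = \left(b^{2} + \frac{\sqrt{16 + b^{2}}}{2} b\right) + 135 = \left(b^{2} + \frac{b \sqrt{16 + b^{2}}}{2}\right) + 135 = 135 + b^{2} + \frac{b \sqrt{16 + b^{2}}}{2}$)
$\frac{-46930 + l{\left(188 \right)}}{p - 41923} = \frac{-46930 + \left(135 + 188^{2} + \frac{1}{2} \cdot 188 \sqrt{16 + 188^{2}}\right)}{1126 - 41923} = \frac{-46930 + \left(135 + 35344 + \frac{1}{2} \cdot 188 \sqrt{16 + 35344}\right)}{-40797} = \left(-46930 + \left(135 + 35344 + \frac{1}{2} \cdot 188 \sqrt{35360}\right)\right) \left(- \frac{1}{40797}\right) = \left(-46930 + \left(135 + 35344 + \frac{1}{2} \cdot 188 \cdot 4 \sqrt{2210}\right)\right) \left(- \frac{1}{40797}\right) = \left(-46930 + \left(135 + 35344 + 376 \sqrt{2210}\right)\right) \left(- \frac{1}{40797}\right) = \left(-46930 + \left(35479 + 376 \sqrt{2210}\right)\right) \left(- \frac{1}{40797}\right) = \left(-11451 + 376 \sqrt{2210}\right) \left(- \frac{1}{40797}\right) = \frac{3817}{13599} - \frac{376 \sqrt{2210}}{40797}$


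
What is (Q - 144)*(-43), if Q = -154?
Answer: 12814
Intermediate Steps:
(Q - 144)*(-43) = (-154 - 144)*(-43) = -298*(-43) = 12814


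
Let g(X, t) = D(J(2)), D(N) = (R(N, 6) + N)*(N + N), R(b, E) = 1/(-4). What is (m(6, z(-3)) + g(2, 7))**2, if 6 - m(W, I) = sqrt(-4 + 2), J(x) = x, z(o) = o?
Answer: (13 - I*sqrt(2))**2 ≈ 167.0 - 36.77*I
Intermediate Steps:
R(b, E) = -1/4
D(N) = 2*N*(-1/4 + N) (D(N) = (-1/4 + N)*(N + N) = (-1/4 + N)*(2*N) = 2*N*(-1/4 + N))
g(X, t) = 7 (g(X, t) = (1/2)*2*(-1 + 4*2) = (1/2)*2*(-1 + 8) = (1/2)*2*7 = 7)
m(W, I) = 6 - I*sqrt(2) (m(W, I) = 6 - sqrt(-4 + 2) = 6 - sqrt(-2) = 6 - I*sqrt(2))
(m(6, z(-3)) + g(2, 7))**2 = ((6 - I*sqrt(2)) + 7)**2 = (13 - I*sqrt(2))**2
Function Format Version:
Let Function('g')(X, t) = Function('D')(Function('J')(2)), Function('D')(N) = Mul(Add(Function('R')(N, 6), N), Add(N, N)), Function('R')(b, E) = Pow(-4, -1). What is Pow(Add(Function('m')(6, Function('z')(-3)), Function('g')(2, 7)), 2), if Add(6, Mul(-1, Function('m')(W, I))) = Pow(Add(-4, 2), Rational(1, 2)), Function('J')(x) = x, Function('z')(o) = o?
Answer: Pow(Add(13, Mul(-1, I, Pow(2, Rational(1, 2)))), 2) ≈ Add(167.00, Mul(-36.770, I))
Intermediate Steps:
Function('R')(b, E) = Rational(-1, 4)
Function('D')(N) = Mul(2, N, Add(Rational(-1, 4), N)) (Function('D')(N) = Mul(Add(Rational(-1, 4), N), Add(N, N)) = Mul(Add(Rational(-1, 4), N), Mul(2, N)) = Mul(2, N, Add(Rational(-1, 4), N)))
Function('g')(X, t) = 7 (Function('g')(X, t) = Mul(Rational(1, 2), 2, Add(-1, Mul(4, 2))) = Mul(Rational(1, 2), 2, Add(-1, 8)) = Mul(Rational(1, 2), 2, 7) = 7)
Function('m')(W, I) = Add(6, Mul(-1, I, Pow(2, Rational(1, 2)))) (Function('m')(W, I) = Add(6, Mul(-1, Pow(Add(-4, 2), Rational(1, 2)))) = Add(6, Mul(-1, Pow(-2, Rational(1, 2)))) = Add(6, Mul(-1, Mul(I, Pow(2, Rational(1, 2))))) = Add(6, Mul(-1, I, Pow(2, Rational(1, 2)))))
Pow(Add(Function('m')(6, Function('z')(-3)), Function('g')(2, 7)), 2) = Pow(Add(Add(6, Mul(-1, I, Pow(2, Rational(1, 2)))), 7), 2) = Pow(Add(13, Mul(-1, I, Pow(2, Rational(1, 2)))), 2)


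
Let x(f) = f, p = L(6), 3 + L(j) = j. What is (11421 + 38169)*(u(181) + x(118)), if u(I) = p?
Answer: 6000390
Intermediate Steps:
L(j) = -3 + j
p = 3 (p = -3 + 6 = 3)
u(I) = 3
(11421 + 38169)*(u(181) + x(118)) = (11421 + 38169)*(3 + 118) = 49590*121 = 6000390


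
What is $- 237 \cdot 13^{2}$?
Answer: $-40053$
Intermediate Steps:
$- 237 \cdot 13^{2} = \left(-237\right) 169 = -40053$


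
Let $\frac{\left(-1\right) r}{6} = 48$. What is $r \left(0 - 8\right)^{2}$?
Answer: $-18432$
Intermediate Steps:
$r = -288$ ($r = \left(-6\right) 48 = -288$)
$r \left(0 - 8\right)^{2} = - 288 \left(0 - 8\right)^{2} = - 288 \left(-8\right)^{2} = \left(-288\right) 64 = -18432$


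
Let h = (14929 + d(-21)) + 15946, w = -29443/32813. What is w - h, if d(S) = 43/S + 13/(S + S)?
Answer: -14182748623/459382 ≈ -30874.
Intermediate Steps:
d(S) = 99/(2*S) (d(S) = 43/S + 13/((2*S)) = 43/S + 13*(1/(2*S)) = 43/S + 13/(2*S) = 99/(2*S))
w = -29443/32813 (w = -29443*1/32813 = -29443/32813 ≈ -0.89730)
h = 432217/14 (h = (14929 + (99/2)/(-21)) + 15946 = (14929 + (99/2)*(-1/21)) + 15946 = (14929 - 33/14) + 15946 = 208973/14 + 15946 = 432217/14 ≈ 30873.)
w - h = -29443/32813 - 1*432217/14 = -29443/32813 - 432217/14 = -14182748623/459382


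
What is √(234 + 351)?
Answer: 3*√65 ≈ 24.187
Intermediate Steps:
√(234 + 351) = √585 = 3*√65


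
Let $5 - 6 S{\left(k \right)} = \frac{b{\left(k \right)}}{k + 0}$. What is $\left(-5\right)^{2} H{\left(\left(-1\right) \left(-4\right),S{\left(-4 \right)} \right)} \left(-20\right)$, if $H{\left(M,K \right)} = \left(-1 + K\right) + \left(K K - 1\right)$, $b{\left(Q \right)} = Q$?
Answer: $\frac{4000}{9} \approx 444.44$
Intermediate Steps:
$S{\left(k \right)} = \frac{2}{3}$ ($S{\left(k \right)} = \frac{5}{6} - \frac{k \frac{1}{k + 0}}{6} = \frac{5}{6} - \frac{k \frac{1}{k}}{6} = \frac{5}{6} - \frac{1}{6} = \frac{2}{3}$)
$H{\left(M,K \right)} = -2 + K + K^{2}$ ($H{\left(M,K \right)} = \left(-1 + K\right) + \left(K^{2} - 1\right) = \left(-1 + K\right) + \left(-1 + K^{2}\right) = -2 + K + K^{2}$)
$\left(-5\right)^{2} H{\left(\left(-1\right) \left(-4\right),S{\left(-4 \right)} \right)} \left(-20\right) = \left(-5\right)^{2} \left(-2 + \frac{2}{3} + \left(\frac{2}{3}\right)^{2}\right) \left(-20\right) = 25 \left(-2 + \frac{2}{3} + \frac{4}{9}\right) \left(-20\right) = 25 \left(- \frac{8}{9}\right) \left(-20\right) = \left(- \frac{200}{9}\right) \left(-20\right) = \frac{4000}{9}$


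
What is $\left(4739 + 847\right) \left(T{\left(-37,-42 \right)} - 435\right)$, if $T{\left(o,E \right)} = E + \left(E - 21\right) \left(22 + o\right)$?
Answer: $2614248$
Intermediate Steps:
$T{\left(o,E \right)} = E + \left(-21 + E\right) \left(22 + o\right)$
$\left(4739 + 847\right) \left(T{\left(-37,-42 \right)} - 435\right) = \left(4739 + 847\right) \left(\left(-462 - -777 + 23 \left(-42\right) - -1554\right) - 435\right) = 5586 \left(\left(-462 + 777 - 966 + 1554\right) - 435\right) = 5586 \left(903 - 435\right) = 5586 \cdot 468 = 2614248$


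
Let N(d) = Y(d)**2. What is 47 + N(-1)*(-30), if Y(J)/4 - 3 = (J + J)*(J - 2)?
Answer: -38833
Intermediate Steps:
Y(J) = 12 + 8*J*(-2 + J) (Y(J) = 12 + 4*((J + J)*(J - 2)) = 12 + 4*((2*J)*(-2 + J)) = 12 + 4*(2*J*(-2 + J)) = 12 + 8*J*(-2 + J))
N(d) = (12 - 16*d + 8*d**2)**2
47 + N(-1)*(-30) = 47 + (16*(3 - 4*(-1) + 2*(-1)**2)**2)*(-30) = 47 + (16*(3 + 4 + 2*1)**2)*(-30) = 47 + (16*(3 + 4 + 2)**2)*(-30) = 47 + (16*9**2)*(-30) = 47 + (16*81)*(-30) = 47 + 1296*(-30) = 47 - 38880 = -38833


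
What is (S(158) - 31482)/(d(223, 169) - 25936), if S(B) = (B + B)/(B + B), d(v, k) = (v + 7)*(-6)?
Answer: 31481/27316 ≈ 1.1525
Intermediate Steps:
d(v, k) = -42 - 6*v (d(v, k) = (7 + v)*(-6) = -42 - 6*v)
S(B) = 1 (S(B) = (2*B)/((2*B)) = (2*B)*(1/(2*B)) = 1)
(S(158) - 31482)/(d(223, 169) - 25936) = (1 - 31482)/((-42 - 6*223) - 25936) = -31481/((-42 - 1338) - 25936) = -31481/(-1380 - 25936) = -31481/(-27316) = -31481*(-1/27316) = 31481/27316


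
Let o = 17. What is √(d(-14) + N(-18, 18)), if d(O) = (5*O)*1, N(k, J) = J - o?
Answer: I*√69 ≈ 8.3066*I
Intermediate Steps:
N(k, J) = -17 + J (N(k, J) = J - 1*17 = J - 17 = -17 + J)
d(O) = 5*O
√(d(-14) + N(-18, 18)) = √(5*(-14) + (-17 + 18)) = √(-70 + 1) = √(-69) = I*√69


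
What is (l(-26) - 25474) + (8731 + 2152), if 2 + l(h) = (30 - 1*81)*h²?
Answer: -49069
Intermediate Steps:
l(h) = -2 - 51*h² (l(h) = -2 + (30 - 1*81)*h² = -2 + (30 - 81)*h² = -2 - 51*h²)
(l(-26) - 25474) + (8731 + 2152) = ((-2 - 51*(-26)²) - 25474) + (8731 + 2152) = ((-2 - 51*676) - 25474) + 10883 = ((-2 - 34476) - 25474) + 10883 = (-34478 - 25474) + 10883 = -59952 + 10883 = -49069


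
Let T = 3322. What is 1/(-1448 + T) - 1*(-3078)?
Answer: 5768173/1874 ≈ 3078.0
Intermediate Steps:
1/(-1448 + T) - 1*(-3078) = 1/(-1448 + 3322) - 1*(-3078) = 1/1874 + 3078 = 5768173/1874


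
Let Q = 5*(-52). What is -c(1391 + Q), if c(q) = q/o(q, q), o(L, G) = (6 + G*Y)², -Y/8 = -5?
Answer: -377/682400172 ≈ -5.5246e-7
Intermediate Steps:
Y = 40 (Y = -8*(-5) = 40)
o(L, G) = (6 + 40*G)² (o(L, G) = (6 + G*40)² = (6 + 40*G)²)
Q = -260
c(q) = q/(4*(3 + 20*q)²) (c(q) = q/((4*(3 + 20*q)²)) = q*(1/(4*(3 + 20*q)²)) = q/(4*(3 + 20*q)²))
-c(1391 + Q) = -(1391 - 260)/(4*(3 + 20*(1391 - 260))²) = -1131/(4*(3 + 20*1131)²) = -1131/(4*(3 + 22620)²) = -1131/(4*22623²) = -1131/(4*511800129) = -1*377/682400172 = -377/682400172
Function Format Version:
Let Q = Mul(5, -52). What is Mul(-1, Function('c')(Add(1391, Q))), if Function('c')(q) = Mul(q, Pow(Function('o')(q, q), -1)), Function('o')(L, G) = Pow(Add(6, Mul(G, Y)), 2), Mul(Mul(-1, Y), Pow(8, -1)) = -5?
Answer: Rational(-377, 682400172) ≈ -5.5246e-7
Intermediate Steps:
Y = 40 (Y = Mul(-8, -5) = 40)
Function('o')(L, G) = Pow(Add(6, Mul(40, G)), 2) (Function('o')(L, G) = Pow(Add(6, Mul(G, 40)), 2) = Pow(Add(6, Mul(40, G)), 2))
Q = -260
Function('c')(q) = Mul(Rational(1, 4), q, Pow(Add(3, Mul(20, q)), -2)) (Function('c')(q) = Mul(q, Pow(Mul(4, Pow(Add(3, Mul(20, q)), 2)), -1)) = Mul(q, Mul(Rational(1, 4), Pow(Add(3, Mul(20, q)), -2))) = Mul(Rational(1, 4), q, Pow(Add(3, Mul(20, q)), -2)))
Mul(-1, Function('c')(Add(1391, Q))) = Mul(-1, Mul(Rational(1, 4), Add(1391, -260), Pow(Add(3, Mul(20, Add(1391, -260))), -2))) = Mul(-1, Mul(Rational(1, 4), 1131, Pow(Add(3, Mul(20, 1131)), -2))) = Mul(-1, Mul(Rational(1, 4), 1131, Pow(Add(3, 22620), -2))) = Mul(-1, Mul(Rational(1, 4), 1131, Pow(22623, -2))) = Mul(-1, Mul(Rational(1, 4), 1131, Rational(1, 511800129))) = Mul(-1, Rational(377, 682400172)) = Rational(-377, 682400172)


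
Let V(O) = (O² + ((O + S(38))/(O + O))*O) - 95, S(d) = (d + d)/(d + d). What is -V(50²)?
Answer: -12502311/2 ≈ -6.2512e+6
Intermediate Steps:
S(d) = 1 (S(d) = (2*d)/((2*d)) = (2*d)*(1/(2*d)) = 1)
V(O) = -189/2 + O² + O/2 (V(O) = (O² + ((O + 1)/(O + O))*O) - 95 = (O² + ((1 + O)/((2*O)))*O) - 95 = (O² + ((1 + O)*(1/(2*O)))*O) - 95 = (O² + ((1 + O)/(2*O))*O) - 95 = (O² + (½ + O/2)) - 95 = (½ + O² + O/2) - 95 = -189/2 + O² + O/2)
-V(50²) = -(-189/2 + (50²)² + (½)*50²) = -(-189/2 + 2500² + (½)*2500) = -(-189/2 + 6250000 + 1250) = -1*12502311/2 = -12502311/2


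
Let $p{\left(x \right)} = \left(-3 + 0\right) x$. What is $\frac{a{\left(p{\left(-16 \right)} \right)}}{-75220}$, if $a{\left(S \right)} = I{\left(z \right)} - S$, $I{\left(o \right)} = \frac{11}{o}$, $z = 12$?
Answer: $\frac{113}{180528} \approx 0.00062594$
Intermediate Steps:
$p{\left(x \right)} = - 3 x$
$a{\left(S \right)} = \frac{11}{12} - S$
$\frac{a{\left(p{\left(-16 \right)} \right)}}{-75220} = \frac{\frac{11}{12} - \left(-3\right) \left(-16\right)}{-75220} = \left(\frac{11}{12} - 48\right) \left(- \frac{1}{75220}\right) = \left(- \frac{565}{12}\right) \left(- \frac{1}{75220}\right) = \frac{113}{180528}$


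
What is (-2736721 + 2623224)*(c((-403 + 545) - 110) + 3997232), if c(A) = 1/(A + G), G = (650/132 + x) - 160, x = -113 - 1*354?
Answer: -17668327703148478/38945 ≈ -4.5367e+11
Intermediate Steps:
x = -467 (x = -113 - 354 = -467)
G = -41057/66 (G = (650/132 - 467) - 160 = (650*(1/132) - 467) - 160 = (325/66 - 467) - 160 = -30497/66 - 160 = -41057/66 ≈ -622.08)
c(A) = 1/(-41057/66 + A) (c(A) = 1/(A - 41057/66) = 1/(-41057/66 + A))
(-2736721 + 2623224)*(c((-403 + 545) - 110) + 3997232) = (-2736721 + 2623224)*(66/(-41057 + 66*((-403 + 545) - 110)) + 3997232) = -113497*(66/(-41057 + 66*(142 - 110)) + 3997232) = -113497*(66/(-41057 + 66*32) + 3997232) = -113497*(66/(-41057 + 2112) + 3997232) = -113497*(66/(-38945) + 3997232) = -113497*(66*(-1/38945) + 3997232) = -113497*(-66/38945 + 3997232) = -113497*155672200174/38945 = -17668327703148478/38945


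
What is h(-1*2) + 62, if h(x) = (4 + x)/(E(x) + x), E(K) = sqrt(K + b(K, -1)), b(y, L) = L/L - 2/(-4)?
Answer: 550/9 - 2*I*sqrt(2)/9 ≈ 61.111 - 0.31427*I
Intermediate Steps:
b(y, L) = 3/2 (b(y, L) = 1 - 2*(-1/4) = 1 + 1/2 = 3/2)
E(K) = sqrt(3/2 + K) (E(K) = sqrt(K + 3/2) = sqrt(3/2 + K))
h(x) = (4 + x)/(x + sqrt(6 + 4*x)/2) (h(x) = (4 + x)/(sqrt(6 + 4*x)/2 + x) = (4 + x)/(x + sqrt(6 + 4*x)/2))
h(-1*2) + 62 = (4 - 1*2)/(-1*2 + sqrt(3/2 - 1*2)) + 62 = (4 - 2)/(-2 + sqrt(3/2 - 2)) + 62 = 2/(-2 + sqrt(-1/2)) + 62 = 2/(-2 + I*sqrt(2)/2) + 62 = 62 + 2/(-2 + I*sqrt(2)/2)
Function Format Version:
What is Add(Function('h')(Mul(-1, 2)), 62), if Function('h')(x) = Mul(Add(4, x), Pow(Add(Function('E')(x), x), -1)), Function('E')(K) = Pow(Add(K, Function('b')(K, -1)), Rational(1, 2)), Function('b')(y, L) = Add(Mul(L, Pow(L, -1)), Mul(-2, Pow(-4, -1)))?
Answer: Add(Rational(550, 9), Mul(Rational(-2, 9), I, Pow(2, Rational(1, 2)))) ≈ Add(61.111, Mul(-0.31427, I))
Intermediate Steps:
Function('b')(y, L) = Rational(3, 2) (Function('b')(y, L) = Add(1, Mul(-2, Rational(-1, 4))) = Add(1, Rational(1, 2)) = Rational(3, 2))
Function('E')(K) = Pow(Add(Rational(3, 2), K), Rational(1, 2)) (Function('E')(K) = Pow(Add(K, Rational(3, 2)), Rational(1, 2)) = Pow(Add(Rational(3, 2), K), Rational(1, 2)))
Function('h')(x) = Mul(Pow(Add(x, Mul(Rational(1, 2), Pow(Add(6, Mul(4, x)), Rational(1, 2)))), -1), Add(4, x)) (Function('h')(x) = Mul(Add(4, x), Pow(Add(Mul(Rational(1, 2), Pow(Add(6, Mul(4, x)), Rational(1, 2))), x), -1)) = Mul(Add(4, x), Pow(Add(x, Mul(Rational(1, 2), Pow(Add(6, Mul(4, x)), Rational(1, 2)))), -1)) = Mul(Pow(Add(x, Mul(Rational(1, 2), Pow(Add(6, Mul(4, x)), Rational(1, 2)))), -1), Add(4, x)))
Add(Function('h')(Mul(-1, 2)), 62) = Add(Mul(Pow(Add(Mul(-1, 2), Pow(Add(Rational(3, 2), Mul(-1, 2)), Rational(1, 2))), -1), Add(4, Mul(-1, 2))), 62) = Add(Mul(Pow(Add(-2, Pow(Add(Rational(3, 2), -2), Rational(1, 2))), -1), Add(4, -2)), 62) = Add(Mul(Pow(Add(-2, Pow(Rational(-1, 2), Rational(1, 2))), -1), 2), 62) = Add(Mul(Pow(Add(-2, Mul(Rational(1, 2), I, Pow(2, Rational(1, 2)))), -1), 2), 62) = Add(Mul(2, Pow(Add(-2, Mul(Rational(1, 2), I, Pow(2, Rational(1, 2)))), -1)), 62) = Add(62, Mul(2, Pow(Add(-2, Mul(Rational(1, 2), I, Pow(2, Rational(1, 2)))), -1)))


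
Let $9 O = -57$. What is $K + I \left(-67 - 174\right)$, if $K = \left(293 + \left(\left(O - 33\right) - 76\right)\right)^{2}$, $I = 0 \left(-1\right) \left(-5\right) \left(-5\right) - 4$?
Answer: $\frac{292765}{9} \approx 32529.0$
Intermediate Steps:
$O = - \frac{19}{3}$ ($O = \frac{1}{9} \left(-57\right) = - \frac{19}{3} \approx -6.3333$)
$I = -4$ ($I = 0 \left(-5\right) \left(-5\right) - 4 = 0 \left(-5\right) - 4 = 0 - 4 = -4$)
$K = \frac{284089}{9}$ ($K = \left(293 - \frac{346}{3}\right)^{2} = \left(\frac{533}{3}\right)^{2} = \frac{284089}{9} \approx 31565.0$)
$K + I \left(-67 - 174\right) = \frac{284089}{9} - 4 \left(-67 - 174\right) = \frac{284089}{9} - -964 = \frac{284089}{9} + 964 = \frac{292765}{9}$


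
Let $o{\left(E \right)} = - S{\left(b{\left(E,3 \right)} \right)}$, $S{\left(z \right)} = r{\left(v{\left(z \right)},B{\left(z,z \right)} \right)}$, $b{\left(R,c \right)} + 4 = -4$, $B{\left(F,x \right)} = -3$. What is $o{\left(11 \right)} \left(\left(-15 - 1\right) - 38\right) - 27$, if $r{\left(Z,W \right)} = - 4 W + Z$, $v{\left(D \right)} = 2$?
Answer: $729$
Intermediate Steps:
$r{\left(Z,W \right)} = Z - 4 W$
$b{\left(R,c \right)} = -8$ ($b{\left(R,c \right)} = -4 - 4 = -8$)
$S{\left(z \right)} = 14$ ($S{\left(z \right)} = 2 - -12 = 2 + 12 = 14$)
$o{\left(E \right)} = -14$ ($o{\left(E \right)} = \left(-1\right) 14 = -14$)
$o{\left(11 \right)} \left(\left(-15 - 1\right) - 38\right) - 27 = - 14 \left(\left(-15 - 1\right) - 38\right) - 27 = - 14 \left(-16 - 38\right) - 27 = \left(-14\right) \left(-54\right) - 27 = 756 - 27 = 729$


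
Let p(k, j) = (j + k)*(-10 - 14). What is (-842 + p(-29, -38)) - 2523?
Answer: -1757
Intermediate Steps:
p(k, j) = -24*j - 24*k (p(k, j) = (j + k)*(-24) = -24*j - 24*k)
(-842 + p(-29, -38)) - 2523 = (-842 + (-24*(-38) - 24*(-29))) - 2523 = (-842 + (912 + 696)) - 2523 = (-842 + 1608) - 2523 = 766 - 2523 = -1757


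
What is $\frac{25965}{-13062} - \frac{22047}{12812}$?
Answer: $- \frac{103440249}{27891724} \approx -3.7086$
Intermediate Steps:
$\frac{25965}{-13062} - \frac{22047}{12812} = 25965 \left(- \frac{1}{13062}\right) - \frac{22047}{12812} = - \frac{8655}{4354} - \frac{22047}{12812} = - \frac{103440249}{27891724}$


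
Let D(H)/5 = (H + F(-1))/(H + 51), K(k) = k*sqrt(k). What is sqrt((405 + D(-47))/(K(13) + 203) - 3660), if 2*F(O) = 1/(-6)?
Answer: sqrt(-106939275 - 6851520*sqrt(13))/(12*sqrt(203 + 13*sqrt(13))) ≈ 60.487*I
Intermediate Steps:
F(O) = -1/12 (F(O) = (1/2)/(-6) = (1/2)*(-1/6) = -1/12)
K(k) = k**(3/2)
D(H) = 5*(-1/12 + H)/(51 + H) (D(H) = 5*((H - 1/12)/(H + 51)) = 5*((-1/12 + H)/(51 + H)) = 5*(-1/12 + H)/(51 + H))
sqrt((405 + D(-47))/(K(13) + 203) - 3660) = sqrt((405 + 5*(-1 + 12*(-47))/(12*(51 - 47)))/(13**(3/2) + 203) - 3660) = sqrt((405 + (5/12)*(-1 - 564)/4)/(13*sqrt(13) + 203) - 3660) = sqrt((405 + (5/12)*(1/4)*(-565))/(203 + 13*sqrt(13)) - 3660) = sqrt((405 - 2825/48)/(203 + 13*sqrt(13)) - 3660) = sqrt(16615/(48*(203 + 13*sqrt(13))) - 3660) = sqrt(-3660 + 16615/(48*(203 + 13*sqrt(13))))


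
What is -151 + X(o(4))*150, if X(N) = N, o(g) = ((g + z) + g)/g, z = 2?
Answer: 224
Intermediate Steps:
o(g) = (2 + 2*g)/g (o(g) = ((g + 2) + g)/g = ((2 + g) + g)/g = (2 + 2*g)/g)
-151 + X(o(4))*150 = -151 + (2 + 2/4)*150 = -151 + (2 + 2*(1/4))*150 = -151 + (2 + 1/2)*150 = -151 + (5/2)*150 = -151 + 375 = 224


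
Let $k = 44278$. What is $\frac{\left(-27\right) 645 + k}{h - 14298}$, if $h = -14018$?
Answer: $- \frac{26863}{28316} \approx -0.94869$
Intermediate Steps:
$\frac{\left(-27\right) 645 + k}{h - 14298} = \frac{\left(-27\right) 645 + 44278}{-14018 - 14298} = \frac{-17415 + 44278}{-28316} = 26863 \left(- \frac{1}{28316}\right) = - \frac{26863}{28316}$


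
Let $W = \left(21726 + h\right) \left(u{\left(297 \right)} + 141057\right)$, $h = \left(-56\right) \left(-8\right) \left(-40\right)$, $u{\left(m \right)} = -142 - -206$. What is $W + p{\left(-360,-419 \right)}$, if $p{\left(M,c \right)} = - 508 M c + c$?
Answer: $460479387$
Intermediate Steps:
$u{\left(m \right)} = 64$ ($u{\left(m \right)} = -142 + 206 = 64$)
$p{\left(M,c \right)} = c - 508 M c$ ($p{\left(M,c \right)} = - 508 M c + c = c - 508 M c$)
$h = -17920$ ($h = 448 \left(-40\right) = -17920$)
$W = 537106526$ ($W = \left(21726 - 17920\right) \left(64 + 141057\right) = 3806 \cdot 141121 = 537106526$)
$W + p{\left(-360,-419 \right)} = 537106526 - 419 \left(1 - -182880\right) = 537106526 - 419 \left(1 + 182880\right) = 537106526 - 76627139 = 460479387$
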